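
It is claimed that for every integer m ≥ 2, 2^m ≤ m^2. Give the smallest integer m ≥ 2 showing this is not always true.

m = 5

For m = 2, 3, 4 the conclusion holds.
m = 5: 2^m = 32 and m^2 = 25, so 32 > 25.
Hence m = 5 is a counterexample.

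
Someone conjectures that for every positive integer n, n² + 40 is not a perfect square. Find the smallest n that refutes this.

n = 3

A counterexample is any positive integer n such that n² + 40 is a perfect square; we check each in order.
For n = 1, 2 the conclusion holds.
n = 3: 3² + 40 = 49 = 7², a perfect square.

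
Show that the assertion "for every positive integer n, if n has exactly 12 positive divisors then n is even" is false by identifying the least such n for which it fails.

n = 315

For n = 60, 72, 84, 90, …, 294, 306, 308 the conclusion holds.
n = 315: divisors of 315: 12 divisors; 315 is odd.
Hence n = 315 is a counterexample.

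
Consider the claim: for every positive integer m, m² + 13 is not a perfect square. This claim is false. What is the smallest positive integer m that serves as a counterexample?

m = 6

Check each positive integer m in order until m² + 13 is a perfect square.
m = 1: 1² + 13 = 14, not a perfect square.
m = 2: 2² + 13 = 17, not a perfect square.
m = 3: 3² + 13 = 22, not a perfect square.
m = 4: 4² + 13 = 29, not a perfect square.
m = 5: 5² + 13 = 38, not a perfect square.
m = 6: 6² + 13 = 49 = 7², a perfect square.
Thus m = 6 disproves the claim, and no smaller m works.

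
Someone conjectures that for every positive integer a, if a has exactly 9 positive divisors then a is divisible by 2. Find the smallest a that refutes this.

a = 225

A counterexample is any positive integer a such that a has exactly 9 positive divisors but a is not divisible by 2; we check each in order.
a = 36: τ(36) = 9; 36 mod 2 = 0.
a = 100: τ(100) = 9; 100 mod 2 = 0.
a = 196: τ(196) = 9; 196 mod 2 = 0.
a = 225: τ(225) = 9; 225 mod 2 = 1.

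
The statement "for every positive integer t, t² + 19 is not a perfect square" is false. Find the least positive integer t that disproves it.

We need the least positive integer t for which t² + 19 is a perfect square.
For t = 1, 2, 3, 4, 5, 6, 7, 8 the conclusion holds.
t = 9: 9² + 19 = 100 = 10², a perfect square.
Hence t = 9 is a counterexample.

t = 9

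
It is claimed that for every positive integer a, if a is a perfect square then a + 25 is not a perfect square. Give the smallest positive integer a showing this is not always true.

For a = 1, 4, 9, 16, …, 81, 100, 121 the conclusion holds.
a = 144: 144 = 12² and 144 + 25 = 169 = 13².

a = 144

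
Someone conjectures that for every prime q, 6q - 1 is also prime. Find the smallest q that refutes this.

q = 11

We need the least prime q for which 6q - 1 is not prime.
The first 4 eligible values, up to q = 7, all satisfy the conclusion.
q = 11: 6q - 1 = 65 = 5 × 13, not prime.
So q = 11 is the smallest counterexample.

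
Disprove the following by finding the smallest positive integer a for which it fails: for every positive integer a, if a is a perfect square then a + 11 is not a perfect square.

a = 25

Check each positive integer a in order until a is a perfect square but a + 11 is a perfect square.
For a = 1, 4, 9, 16 the conclusion holds.
a = 25: 25 = 5² and 25 + 11 = 36 = 6².
Thus a = 25 disproves the claim, and no smaller a works.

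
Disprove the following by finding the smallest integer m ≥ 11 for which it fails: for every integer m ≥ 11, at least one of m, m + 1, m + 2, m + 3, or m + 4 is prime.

A counterexample is any integer m ≥ 11 such that m, m + 1, m + 2, m + 3, m + 4 are all composite; we check each in order.
The first 13 eligible values, up to m = 23, all satisfy the conclusion.
m = 24: 24 = 2 × 12; 25 = 5 × 5; 26 = 2 × 13; 27 = 3 × 9; 28 = 2 × 14 — all composite.

m = 24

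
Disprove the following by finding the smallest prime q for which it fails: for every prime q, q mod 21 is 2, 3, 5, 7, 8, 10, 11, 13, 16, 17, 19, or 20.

A counterexample is any prime q such that the claim fails; we check each in order.
For q = 2, 3, 5, 7, …, 31, 37, 41 the conclusion holds.
q = 43: 43 mod 21 = 1 — not in {2, 3, 5, 7, 8, 10, 11, 13, 16, 17, 19, 20}.

q = 43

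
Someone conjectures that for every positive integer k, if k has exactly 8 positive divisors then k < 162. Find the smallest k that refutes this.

A counterexample is any positive integer k such that k has exactly 8 positive divisors but the claim fails; we check each in order.
For k = 24, 30, 40, 42, …, 138, 152, 154 the conclusion holds.
k = 165: τ(165) = 8; 165 ≥ 162.

k = 165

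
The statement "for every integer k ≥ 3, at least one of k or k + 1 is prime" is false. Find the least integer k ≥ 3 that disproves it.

k = 8

A counterexample is any integer k ≥ 3 such that k, k + 1 are both composite; we check each in order.
k = 3: 3 is prime.
k = 4: 5 is prime.
k = 5: 5 is prime.
k = 6: 7 is prime.
k = 7: 7 is prime.
k = 8: 8 = 2 × 4; 9 = 3 × 3 — both composite.
Thus k = 8 disproves the claim, and no smaller k works.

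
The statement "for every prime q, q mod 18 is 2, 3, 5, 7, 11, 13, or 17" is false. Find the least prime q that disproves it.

q = 19

We need the least prime q for which the claim fails.
q = 2: 2 mod 18 = 2.
q = 3: 3 mod 18 = 3.
q = 5: 5 mod 18 = 5.
q = 7: 7 mod 18 = 7.
q = 11: 11 mod 18 = 11.
q = 13: 13 mod 18 = 13.
q = 17: 17 mod 18 = 17.
q = 19: 19 mod 18 = 1 — not in {2, 3, 5, 7, 11, 13, 17}.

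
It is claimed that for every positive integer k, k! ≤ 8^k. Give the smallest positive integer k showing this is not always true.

A counterexample is any positive integer k such that k! > 8^k; we check each in order.
For k = 1, 2, 3, 4, …, 17, 18, 19 the conclusion holds.
k = 20: k! = 2432902008176640000 and 8^k = 1152921504606846976, so 2432902008176640000 > 1152921504606846976.
So k = 20 is the smallest counterexample.

k = 20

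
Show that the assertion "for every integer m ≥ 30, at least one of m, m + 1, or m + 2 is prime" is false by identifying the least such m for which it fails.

Check each integer m ≥ 30 in order until m, m + 1, m + 2 are all composite.
m = 30: 31 is prime.
m = 31: 31 is prime.
m = 32: 32 = 2 × 16; 33 = 3 × 11; 34 = 2 × 17 — all composite.
Hence m = 32 is a counterexample.

m = 32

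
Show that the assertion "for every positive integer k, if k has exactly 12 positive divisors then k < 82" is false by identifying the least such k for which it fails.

A counterexample is any positive integer k such that k has exactly 12 positive divisors but the claim fails; we check each in order.
k = 60: τ(60) = 12; 60 < 82.
k = 72: τ(72) = 12; 72 < 82.
k = 84: τ(84) = 12; 84 ≥ 82.
So k = 84 is the smallest counterexample.

k = 84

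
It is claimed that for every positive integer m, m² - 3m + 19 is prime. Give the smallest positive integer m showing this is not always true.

m = 18

A counterexample is any positive integer m such that m² - 3m + 19 is not prime; we check each in order.
For m = 1, 2, 3, 4, …, 15, 16, 17 the conclusion holds.
m = 18: m² - 3m + 19 = 289 = 17 × 17, composite.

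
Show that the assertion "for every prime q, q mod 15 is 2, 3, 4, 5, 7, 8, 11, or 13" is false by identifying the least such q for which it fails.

A counterexample is any prime q such that the claim fails; we check each in order.
For q = 2, 3, 5, 7, 11, 13, 17, 19, 23 the conclusion holds.
q = 29: 29 mod 15 = 14 — not in {2, 3, 4, 5, 7, 8, 11, 13}.

q = 29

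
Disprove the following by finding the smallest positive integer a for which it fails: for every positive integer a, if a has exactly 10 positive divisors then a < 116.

For a = 48, 80, 112 the conclusion holds.
a = 162: τ(162) = 10; 162 ≥ 116.

a = 162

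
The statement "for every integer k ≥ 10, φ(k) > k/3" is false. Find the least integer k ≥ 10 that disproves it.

We need the least integer k ≥ 10 for which the claim fails.
For k = 10, 11 the conclusion holds.
k = 12: φ(12) = 4 and 12/3 = 4, so φ(12) ≤ 12/3.
Hence k = 12 is a counterexample.

k = 12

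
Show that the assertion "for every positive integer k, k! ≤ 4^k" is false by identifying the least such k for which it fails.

A counterexample is any positive integer k such that k! > 4^k; we check each in order.
k = 1: k! = 1 and 4^k = 4, so 1 ≤ 4.
k = 2: k! = 2 and 4^k = 16, so 2 ≤ 16.
k = 3: k! = 6 and 4^k = 64, so 6 ≤ 64.
k = 4: k! = 24 and 4^k = 256, so 24 ≤ 256.
k = 5: k! = 120 and 4^k = 1024, so 120 ≤ 1024.
k = 6: k! = 720 and 4^k = 4096, so 720 ≤ 4096.
k = 7: k! = 5040 and 4^k = 16384, so 5040 ≤ 16384.
k = 8: k! = 40320 and 4^k = 65536, so 40320 ≤ 65536.
k = 9: k! = 362880 and 4^k = 262144, so 362880 > 262144.

k = 9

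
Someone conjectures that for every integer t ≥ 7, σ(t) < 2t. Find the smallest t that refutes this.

t = 12

For t = 7, 8, 9, 10, 11 the conclusion holds.
t = 12: σ(12) = 28; 28 ≥ 24.
So t = 12 is the smallest counterexample.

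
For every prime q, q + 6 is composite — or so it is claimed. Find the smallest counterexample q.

A counterexample is any prime q such that q + 6 is prime; we check each in order.
q = 2: q + 6 = 8 = 2 × 4, composite.
q = 3: q + 6 = 9 = 3 × 3, composite.
q = 5: q + 6 = 11, prime — not composite.
Thus q = 5 disproves the claim, and no smaller q works.

q = 5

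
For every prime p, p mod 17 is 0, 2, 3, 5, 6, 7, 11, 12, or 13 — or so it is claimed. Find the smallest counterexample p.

We need the least prime p for which the claim fails.
For p = 2, 3, 5, 7, 11, 13, 17, 19, 23, 29 the conclusion holds.
p = 31: 31 mod 17 = 14 — not in {0, 2, 3, 5, 6, 7, 11, 12, 13}.
Hence p = 31 is a counterexample.

p = 31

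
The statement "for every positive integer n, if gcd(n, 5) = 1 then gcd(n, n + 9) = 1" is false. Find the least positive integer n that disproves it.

n = 3

For n = 1, 2 the conclusion holds.
n = 3: gcd(3, 12) = 3.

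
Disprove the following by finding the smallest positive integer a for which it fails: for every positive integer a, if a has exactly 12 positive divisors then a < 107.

a = 108

For a = 60, 72, 84, 90, 96 the conclusion holds.
a = 108: τ(108) = 12; 108 ≥ 107.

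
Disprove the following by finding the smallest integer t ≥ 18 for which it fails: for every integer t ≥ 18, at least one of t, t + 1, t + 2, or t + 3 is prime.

t = 24

We need the least integer t ≥ 18 for which t, t + 1, t + 2, t + 3 are all composite.
The first 6 eligible values, up to t = 23, all satisfy the conclusion.
t = 24: 24 = 2 × 12; 25 = 5 × 5; 26 = 2 × 13; 27 = 3 × 9 — all composite.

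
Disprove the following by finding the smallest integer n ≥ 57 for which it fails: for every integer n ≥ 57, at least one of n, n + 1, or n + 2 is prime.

Check each integer n ≥ 57 in order until n, n + 1, n + 2 are all composite.
n = 57: 59 is prime.
n = 58: 59 is prime.
n = 59: 59 is prime.
n = 60: 61 is prime.
n = 61: 61 is prime.
n = 62: 62 = 2 × 31; 63 = 3 × 21; 64 = 2 × 32 — all composite.
Thus n = 62 disproves the claim, and no smaller n works.

n = 62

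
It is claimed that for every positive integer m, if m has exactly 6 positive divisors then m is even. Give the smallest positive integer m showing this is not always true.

m = 45

Check each positive integer m in order until m has exactly 6 positive divisors but m is odd.
For m = 12, 18, 20, 28, 32, 44 the conclusion holds.
m = 45: divisors of 45: 1, 3, 5, 9, 15, 45; 45 is odd.
So m = 45 is the smallest counterexample.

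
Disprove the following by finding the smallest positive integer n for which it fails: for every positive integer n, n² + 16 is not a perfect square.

We need the least positive integer n for which n² + 16 is a perfect square.
n = 1: 1² + 16 = 17, not a perfect square.
n = 2: 2² + 16 = 20, not a perfect square.
n = 3: 3² + 16 = 25 = 5², a perfect square.
Hence n = 3 is a counterexample.

n = 3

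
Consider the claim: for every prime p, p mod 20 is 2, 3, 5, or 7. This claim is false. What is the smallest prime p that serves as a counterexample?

For p = 2, 3, 5, 7 the conclusion holds.
p = 11: 11 mod 20 = 11 — not in {2, 3, 5, 7}.
So p = 11 is the smallest counterexample.

p = 11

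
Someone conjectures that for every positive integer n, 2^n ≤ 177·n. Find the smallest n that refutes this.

A counterexample is any positive integer n such that 2^n > 177·n; we check each in order.
The first 10 eligible values, up to n = 10, all satisfy the conclusion.
n = 11: 2^n = 2048 and 177·n = 1947, so 2048 > 1947.
Hence n = 11 is a counterexample.

n = 11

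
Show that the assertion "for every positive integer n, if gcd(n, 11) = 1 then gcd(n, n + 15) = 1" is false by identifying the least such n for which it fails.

We need the least positive integer n for which gcd(n, 11) = 1 but gcd(n, n + 15) > 1.
n = 1: gcd(1, 16) = 1.
n = 2: gcd(2, 17) = 1.
n = 3: gcd(3, 18) = 3.
Hence n = 3 is a counterexample.

n = 3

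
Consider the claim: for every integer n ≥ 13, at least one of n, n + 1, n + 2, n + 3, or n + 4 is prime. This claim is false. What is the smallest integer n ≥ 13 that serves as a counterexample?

We need the least integer n ≥ 13 for which n, n + 1, n + 2, n + 3, n + 4 are all composite.
For n = 13, 14, 15, 16, …, 21, 22, 23 the conclusion holds.
n = 24: 24 = 2 × 12; 25 = 5 × 5; 26 = 2 × 13; 27 = 3 × 9; 28 = 2 × 14 — all composite.

n = 24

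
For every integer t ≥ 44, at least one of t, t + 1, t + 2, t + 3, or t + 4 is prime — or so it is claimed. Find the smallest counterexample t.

The first 4 eligible values, up to t = 47, all satisfy the conclusion.
t = 48: 48 = 2 × 24; 49 = 7 × 7; 50 = 2 × 25; 51 = 3 × 17; 52 = 2 × 26 — all composite.
So t = 48 is the smallest counterexample.

t = 48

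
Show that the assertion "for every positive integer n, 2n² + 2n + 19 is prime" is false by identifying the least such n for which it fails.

n = 18

We need the least positive integer n for which 2n² + 2n + 19 is not prime.
For n = 1, 2, 3, 4, …, 15, 16, 17 the conclusion holds.
n = 18: 2n² + 2n + 19 = 703 = 19 × 37, composite.
Hence n = 18 is a counterexample.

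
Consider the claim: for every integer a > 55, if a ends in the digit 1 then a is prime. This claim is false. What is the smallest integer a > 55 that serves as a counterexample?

a = 61: 61 ends in 1 and is prime.
a = 71: 71 ends in 1 and is prime.
a = 81: 81 ends in 1; 81 = 3 × 27, composite.
Hence a = 81 is a counterexample.

a = 81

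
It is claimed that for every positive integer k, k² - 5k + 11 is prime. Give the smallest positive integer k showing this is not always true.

k = 7

A counterexample is any positive integer k such that k² - 5k + 11 is not prime; we check each in order.
k = 1: k² - 5k + 11 = 7, prime.
k = 2: k² - 5k + 11 = 5, prime.
k = 3: k² - 5k + 11 = 5, prime.
k = 4: k² - 5k + 11 = 7, prime.
k = 5: k² - 5k + 11 = 11, prime.
k = 6: k² - 5k + 11 = 17, prime.
k = 7: k² - 5k + 11 = 25 = 5 × 5, composite.
Hence k = 7 is a counterexample.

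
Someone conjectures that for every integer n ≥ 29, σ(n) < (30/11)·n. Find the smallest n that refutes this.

n = 60

A counterexample is any integer n ≥ 29 such that the claim fails; we check each in order.
For n = 29, 30, 31, 32, …, 57, 58, 59 the conclusion holds.
n = 60: σ(60) = 168; 168 ≥ 1800/11.
Thus n = 60 disproves the claim, and no smaller n works.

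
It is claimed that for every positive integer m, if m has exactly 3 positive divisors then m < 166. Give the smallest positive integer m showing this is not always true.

m = 169

Check each positive integer m in order until m has exactly 3 positive divisors but the claim fails.
For m = 4, 9, 25, 49, 121 the conclusion holds.
m = 169: τ(169) = 3; 169 ≥ 166.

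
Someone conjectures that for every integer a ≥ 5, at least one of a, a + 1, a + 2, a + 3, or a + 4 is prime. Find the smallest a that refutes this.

We need the least integer a ≥ 5 for which a, a + 1, a + 2, a + 3, a + 4 are all composite.
For a = 5, 6, 7, 8, …, 21, 22, 23 the conclusion holds.
a = 24: 24 = 2 × 12; 25 = 5 × 5; 26 = 2 × 13; 27 = 3 × 9; 28 = 2 × 14 — all composite.
So a = 24 is the smallest counterexample.

a = 24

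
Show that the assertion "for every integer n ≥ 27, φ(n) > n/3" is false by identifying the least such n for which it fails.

n = 30

A counterexample is any integer n ≥ 27 such that the claim fails; we check each in order.
n = 27: φ(27) = 18 and 27/3 = 9, so φ(27) > 27/3.
n = 28: φ(28) = 12 and 28/3 = 28/3, so φ(28) > 28/3.
n = 29: φ(29) = 28 and 29/3 = 29/3, so φ(29) > 29/3.
n = 30: φ(30) = 8 and 30/3 = 10, so φ(30) ≤ 30/3.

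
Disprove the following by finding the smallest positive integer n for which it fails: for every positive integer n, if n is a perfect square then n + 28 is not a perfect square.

n = 36

We need the least positive integer n for which n is a perfect square but n + 28 is a perfect square.
The first 5 eligible values, up to n = 25, all satisfy the conclusion.
n = 36: 36 = 6² and 36 + 28 = 64 = 8².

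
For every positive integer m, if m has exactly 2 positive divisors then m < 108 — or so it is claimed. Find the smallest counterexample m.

m = 109

For m = 2, 3, 5, 7, …, 101, 103, 107 the conclusion holds.
m = 109: τ(109) = 2; 109 ≥ 108.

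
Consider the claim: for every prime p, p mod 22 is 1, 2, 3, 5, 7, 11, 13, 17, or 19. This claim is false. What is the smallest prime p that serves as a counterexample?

p = 31

The first 10 eligible values, up to p = 29, all satisfy the conclusion.
p = 31: 31 mod 22 = 9 — not in {1, 2, 3, 5, 7, 11, 13, 17, 19}.
Hence p = 31 is a counterexample.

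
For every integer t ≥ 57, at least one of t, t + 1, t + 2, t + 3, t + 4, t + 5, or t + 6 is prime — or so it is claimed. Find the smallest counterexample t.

t = 90

The first 33 eligible values, up to t = 89, all satisfy the conclusion.
t = 90: 90 = 2 × 45; 91 = 7 × 13; 92 = 2 × 46; 93 = 3 × 31; 94 = 2 × 47; 95 = 5 × 19; 96 = 2 × 48 — all composite.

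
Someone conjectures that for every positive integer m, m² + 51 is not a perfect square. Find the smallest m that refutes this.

For m = 1, 2, 3, 4, 5, 6 the conclusion holds.
m = 7: 7² + 51 = 100 = 10², a perfect square.
Hence m = 7 is a counterexample.

m = 7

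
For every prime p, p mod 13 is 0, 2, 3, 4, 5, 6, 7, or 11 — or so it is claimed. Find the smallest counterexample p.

p = 2: 2 mod 13 = 2.
p = 3: 3 mod 13 = 3.
p = 5: 5 mod 13 = 5.
p = 7: 7 mod 13 = 7.
p = 11: 11 mod 13 = 11.
p = 13: 13 mod 13 = 0.
p = 17: 17 mod 13 = 4.
p = 19: 19 mod 13 = 6.
p = 23: 23 mod 13 = 10 — not in {0, 2, 3, 4, 5, 6, 7, 11}.
Thus p = 23 disproves the claim, and no smaller p works.

p = 23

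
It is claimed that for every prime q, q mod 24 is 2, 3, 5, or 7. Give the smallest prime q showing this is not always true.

q = 11

We need the least prime q for which the claim fails.
For q = 2, 3, 5, 7 the conclusion holds.
q = 11: 11 mod 24 = 11 — not in {2, 3, 5, 7}.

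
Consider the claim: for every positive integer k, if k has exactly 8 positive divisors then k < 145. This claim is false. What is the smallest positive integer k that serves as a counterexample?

Check each positive integer k in order until k has exactly 8 positive divisors but the claim fails.
For k = 24, 30, 40, 42, …, 135, 136, 138 the conclusion holds.
k = 152: τ(152) = 8; 152 ≥ 145.
So k = 152 is the smallest counterexample.

k = 152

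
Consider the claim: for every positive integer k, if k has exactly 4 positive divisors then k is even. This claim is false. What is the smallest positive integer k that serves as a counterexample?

k = 15

Check each positive integer k in order until k has exactly 4 positive divisors but k is odd.
For k = 6, 8, 10, 14 the conclusion holds.
k = 15: divisors of 15: 1, 3, 5, 15; 15 is odd.
Hence k = 15 is a counterexample.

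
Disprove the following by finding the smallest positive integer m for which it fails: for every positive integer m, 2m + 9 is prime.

m = 1: 2m + 9 = 11, prime.
m = 2: 2m + 9 = 13, prime.
m = 3: 2m + 9 = 15 = 3 × 5, composite.

m = 3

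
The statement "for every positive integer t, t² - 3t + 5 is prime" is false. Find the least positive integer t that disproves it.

A counterexample is any positive integer t such that t² - 3t + 5 is not prime; we check each in order.
For t = 1, 2, 3 the conclusion holds.
t = 4: t² - 3t + 5 = 9 = 3 × 3, composite.

t = 4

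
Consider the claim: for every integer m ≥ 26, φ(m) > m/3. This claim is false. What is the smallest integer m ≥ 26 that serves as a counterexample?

m = 30

We need the least integer m ≥ 26 for which the claim fails.
For m = 26, 27, 28, 29 the conclusion holds.
m = 30: φ(30) = 8 and 30/3 = 10, so φ(30) ≤ 30/3.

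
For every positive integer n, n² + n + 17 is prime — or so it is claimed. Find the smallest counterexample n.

A counterexample is any positive integer n such that n² + n + 17 is not prime; we check each in order.
For n = 1, 2, 3, 4, …, 13, 14, 15 the conclusion holds.
n = 16: n² + n + 17 = 289 = 17 × 17, composite.

n = 16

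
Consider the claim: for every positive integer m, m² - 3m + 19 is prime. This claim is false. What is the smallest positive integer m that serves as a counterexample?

We need the least positive integer m for which m² - 3m + 19 is not prime.
For m = 1, 2, 3, 4, …, 15, 16, 17 the conclusion holds.
m = 18: m² - 3m + 19 = 289 = 17 × 17, composite.

m = 18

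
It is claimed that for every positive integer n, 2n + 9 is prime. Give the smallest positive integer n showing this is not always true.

For n = 1, 2 the conclusion holds.
n = 3: 2n + 9 = 15 = 3 × 5, composite.
So n = 3 is the smallest counterexample.

n = 3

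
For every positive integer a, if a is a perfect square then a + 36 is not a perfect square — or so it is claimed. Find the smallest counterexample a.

a = 64

For a = 1, 4, 9, 16, 25, 36, 49 the conclusion holds.
a = 64: 64 = 8² and 64 + 36 = 100 = 10².
Hence a = 64 is a counterexample.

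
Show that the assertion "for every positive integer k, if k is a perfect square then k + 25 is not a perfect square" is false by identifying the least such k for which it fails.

A counterexample is any positive integer k such that k is a perfect square but k + 25 is a perfect square; we check each in order.
For k = 1, 4, 9, 16, …, 81, 100, 121 the conclusion holds.
k = 144: 144 = 12² and 144 + 25 = 169 = 13².

k = 144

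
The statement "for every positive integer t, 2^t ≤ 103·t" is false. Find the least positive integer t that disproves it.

For t = 1, 2, 3, 4, 5, 6, 7, 8, 9, 10 the conclusion holds.
t = 11: 2^t = 2048 and 103·t = 1133, so 2048 > 1133.
Thus t = 11 disproves the claim, and no smaller t works.

t = 11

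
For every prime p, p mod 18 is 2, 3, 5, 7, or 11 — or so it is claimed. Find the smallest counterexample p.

p = 13

The first 5 eligible values, up to p = 11, all satisfy the conclusion.
p = 13: 13 mod 18 = 13 — not in {2, 3, 5, 7, 11}.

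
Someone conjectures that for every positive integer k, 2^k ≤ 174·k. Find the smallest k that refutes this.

We need the least positive integer k for which 2^k > 174·k.
For k = 1, 2, 3, 4, 5, 6, 7, 8, 9, 10 the conclusion holds.
k = 11: 2^k = 2048 and 174·k = 1914, so 2048 > 1914.

k = 11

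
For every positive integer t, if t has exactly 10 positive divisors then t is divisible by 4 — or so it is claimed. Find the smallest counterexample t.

t = 162

t = 48: τ(48) = 10; 48 mod 4 = 0.
t = 80: τ(80) = 10; 80 mod 4 = 0.
t = 112: τ(112) = 10; 112 mod 4 = 0.
t = 162: τ(162) = 10; 162 mod 4 = 2.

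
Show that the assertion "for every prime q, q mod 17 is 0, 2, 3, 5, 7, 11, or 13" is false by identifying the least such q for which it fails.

The first 8 eligible values, up to q = 19, all satisfy the conclusion.
q = 23: 23 mod 17 = 6 — not in {0, 2, 3, 5, 7, 11, 13}.
So q = 23 is the smallest counterexample.

q = 23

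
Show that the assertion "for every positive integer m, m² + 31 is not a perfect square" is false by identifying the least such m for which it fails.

For m = 1, 2, 3, 4, …, 12, 13, 14 the conclusion holds.
m = 15: 15² + 31 = 256 = 16², a perfect square.
Thus m = 15 disproves the claim, and no smaller m works.

m = 15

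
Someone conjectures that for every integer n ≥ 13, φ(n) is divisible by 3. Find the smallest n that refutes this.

n = 13: φ(13) = 12; 12 mod 3 = 0.
n = 14: φ(14) = 6; 6 mod 3 = 0.
n = 15: φ(15) = 8; 8 mod 3 = 2.

n = 15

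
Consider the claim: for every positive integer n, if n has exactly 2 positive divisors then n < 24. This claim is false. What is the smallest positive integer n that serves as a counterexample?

Check each positive integer n in order until n has exactly 2 positive divisors but the claim fails.
The first 9 eligible values, up to n = 23, all satisfy the conclusion.
n = 29: τ(29) = 2; 29 ≥ 24.
So n = 29 is the smallest counterexample.

n = 29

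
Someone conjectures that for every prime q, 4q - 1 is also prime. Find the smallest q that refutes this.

We need the least prime q for which 4q - 1 is not prime.
For q = 2, 3, 5 the conclusion holds.
q = 7: 4q - 1 = 27 = 3 × 9, not prime.

q = 7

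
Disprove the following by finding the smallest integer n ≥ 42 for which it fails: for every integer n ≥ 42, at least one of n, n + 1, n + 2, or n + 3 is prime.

A counterexample is any integer n ≥ 42 such that n, n + 1, n + 2, n + 3 are all composite; we check each in order.
n = 42: 43 is prime.
n = 43: 43 is prime.
n = 44: 47 is prime.
n = 45: 47 is prime.
n = 46: 47 is prime.
n = 47: 47 is prime.
n = 48: 48 = 2 × 24; 49 = 7 × 7; 50 = 2 × 25; 51 = 3 × 17 — all composite.
Thus n = 48 disproves the claim, and no smaller n works.

n = 48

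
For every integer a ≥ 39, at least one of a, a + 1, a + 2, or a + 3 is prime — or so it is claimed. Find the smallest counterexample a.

For a = 39, 40, 41, 42, 43, 44, 45, 46, 47 the conclusion holds.
a = 48: 48 = 2 × 24; 49 = 7 × 7; 50 = 2 × 25; 51 = 3 × 17 — all composite.

a = 48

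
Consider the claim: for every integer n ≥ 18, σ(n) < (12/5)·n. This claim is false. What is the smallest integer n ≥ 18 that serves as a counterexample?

n = 24

A counterexample is any integer n ≥ 18 such that the claim fails; we check each in order.
For n = 18, 19, 20, 21, 22, 23 the conclusion holds.
n = 24: σ(24) = 60; 60 ≥ 288/5.
So n = 24 is the smallest counterexample.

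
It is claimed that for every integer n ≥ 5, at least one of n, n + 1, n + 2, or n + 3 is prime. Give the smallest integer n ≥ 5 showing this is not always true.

n = 24

We need the least integer n ≥ 5 for which n, n + 1, n + 2, n + 3 are all composite.
For n = 5, 6, 7, 8, …, 21, 22, 23 the conclusion holds.
n = 24: 24 = 2 × 12; 25 = 5 × 5; 26 = 2 × 13; 27 = 3 × 9 — all composite.
Thus n = 24 disproves the claim, and no smaller n works.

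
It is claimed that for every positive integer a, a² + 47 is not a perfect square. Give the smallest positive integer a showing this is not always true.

a = 23

For a = 1, 2, 3, 4, …, 20, 21, 22 the conclusion holds.
a = 23: 23² + 47 = 576 = 24², a perfect square.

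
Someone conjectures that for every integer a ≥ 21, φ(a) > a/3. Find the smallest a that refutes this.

Check each integer a ≥ 21 in order until the claim fails.
For a = 21, 22, 23 the conclusion holds.
a = 24: φ(24) = 8 and 24/3 = 8, so φ(24) ≤ 24/3.

a = 24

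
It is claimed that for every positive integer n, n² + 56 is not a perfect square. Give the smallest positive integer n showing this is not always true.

Check each positive integer n in order until n² + 56 is a perfect square.
For n = 1, 2, 3, 4 the conclusion holds.
n = 5: 5² + 56 = 81 = 9², a perfect square.
So n = 5 is the smallest counterexample.

n = 5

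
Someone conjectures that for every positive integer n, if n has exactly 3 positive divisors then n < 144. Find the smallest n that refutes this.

n = 169

For n = 4, 9, 25, 49, 121 the conclusion holds.
n = 169: τ(169) = 3; 169 ≥ 144.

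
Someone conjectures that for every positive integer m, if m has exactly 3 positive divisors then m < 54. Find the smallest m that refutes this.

m = 121

We need the least positive integer m for which m has exactly 3 positive divisors but the claim fails.
For m = 4, 9, 25, 49 the conclusion holds.
m = 121: τ(121) = 3; 121 ≥ 54.
Hence m = 121 is a counterexample.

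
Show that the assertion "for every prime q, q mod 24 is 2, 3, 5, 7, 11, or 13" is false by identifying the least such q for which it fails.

q = 17

The first 6 eligible values, up to q = 13, all satisfy the conclusion.
q = 17: 17 mod 24 = 17 — not in {2, 3, 5, 7, 11, 13}.
Thus q = 17 disproves the claim, and no smaller q works.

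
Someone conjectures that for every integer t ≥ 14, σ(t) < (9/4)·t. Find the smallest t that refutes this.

t = 24

We need the least integer t ≥ 14 for which the claim fails.
For t = 14, 15, 16, 17, 18, 19, 20, 21, 22, 23 the conclusion holds.
t = 24: σ(24) = 60; 60 ≥ 54.
Thus t = 24 disproves the claim, and no smaller t works.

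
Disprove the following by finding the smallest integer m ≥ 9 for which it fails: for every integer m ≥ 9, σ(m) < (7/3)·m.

A counterexample is any integer m ≥ 9 such that the claim fails; we check each in order.
m = 9: σ(9) = 13; 13 < 21.
m = 10: σ(10) = 18; 18 < 70/3.
m = 11: σ(11) = 12; 12 < 77/3.
m = 12: σ(12) = 28; 28 ≥ 28.
Hence m = 12 is a counterexample.

m = 12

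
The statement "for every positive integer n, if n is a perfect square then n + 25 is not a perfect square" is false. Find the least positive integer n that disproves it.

Check each positive integer n in order until n is a perfect square but n + 25 is a perfect square.
For n = 1, 4, 9, 16, …, 81, 100, 121 the conclusion holds.
n = 144: 144 = 12² and 144 + 25 = 169 = 13².
Hence n = 144 is a counterexample.

n = 144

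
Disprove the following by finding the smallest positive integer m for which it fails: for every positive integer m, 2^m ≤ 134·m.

m = 11

We need the least positive integer m for which 2^m > 134·m.
For m = 1, 2, 3, 4, 5, 6, 7, 8, 9, 10 the conclusion holds.
m = 11: 2^m = 2048 and 134·m = 1474, so 2048 > 1474.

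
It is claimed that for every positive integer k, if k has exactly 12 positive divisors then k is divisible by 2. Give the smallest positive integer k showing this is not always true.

k = 315

A counterexample is any positive integer k such that k has exactly 12 positive divisors but k is not divisible by 2; we check each in order.
For k = 60, 72, 84, 90, …, 294, 306, 308 the conclusion holds.
k = 315: τ(315) = 12; 315 mod 2 = 1.
Thus k = 315 disproves the claim, and no smaller k works.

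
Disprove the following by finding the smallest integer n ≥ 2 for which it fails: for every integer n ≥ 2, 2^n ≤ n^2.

For n = 2, 3, 4 the conclusion holds.
n = 5: 2^n = 32 and n^2 = 25, so 32 > 25.
Hence n = 5 is a counterexample.

n = 5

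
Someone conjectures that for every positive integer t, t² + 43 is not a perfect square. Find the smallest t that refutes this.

t = 21

Check each positive integer t in order until t² + 43 is a perfect square.
For t = 1, 2, 3, 4, …, 18, 19, 20 the conclusion holds.
t = 21: 21² + 43 = 484 = 22², a perfect square.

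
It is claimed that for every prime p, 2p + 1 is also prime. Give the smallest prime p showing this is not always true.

p = 7

We need the least prime p for which 2p + 1 is not prime.
For p = 2, 3, 5 the conclusion holds.
p = 7: 2p + 1 = 15 = 3 × 5, not prime.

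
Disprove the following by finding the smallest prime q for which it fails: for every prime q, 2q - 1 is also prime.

Check each prime q in order until 2q - 1 is not prime.
q = 2: 2q - 1 = 3, prime.
q = 3: 2q - 1 = 5, prime.
q = 5: 2q - 1 = 9 = 3 × 3, not prime.

q = 5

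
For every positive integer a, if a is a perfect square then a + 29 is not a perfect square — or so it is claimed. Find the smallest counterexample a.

a = 196

For a = 1, 4, 9, 16, …, 121, 144, 169 the conclusion holds.
a = 196: 196 = 14² and 196 + 29 = 225 = 15².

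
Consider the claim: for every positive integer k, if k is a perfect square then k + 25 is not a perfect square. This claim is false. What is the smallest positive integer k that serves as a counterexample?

k = 144

We need the least positive integer k for which k is a perfect square but k + 25 is a perfect square.
For k = 1, 4, 9, 16, …, 81, 100, 121 the conclusion holds.
k = 144: 144 = 12² and 144 + 25 = 169 = 13².
Thus k = 144 disproves the claim, and no smaller k works.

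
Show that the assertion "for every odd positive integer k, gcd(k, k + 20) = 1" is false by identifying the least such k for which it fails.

A counterexample is any odd positive integer k such that gcd(k, k + 20) > 1; we check each in order.
For k = 1, 3 the conclusion holds.
k = 5: gcd(5, 25) = 5.
Hence k = 5 is a counterexample.

k = 5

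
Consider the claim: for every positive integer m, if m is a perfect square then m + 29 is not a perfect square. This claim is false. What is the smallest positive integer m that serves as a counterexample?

m = 196

We need the least positive integer m for which m is a perfect square but m + 29 is a perfect square.
The first 13 eligible values, up to m = 169, all satisfy the conclusion.
m = 196: 196 = 14² and 196 + 29 = 225 = 15².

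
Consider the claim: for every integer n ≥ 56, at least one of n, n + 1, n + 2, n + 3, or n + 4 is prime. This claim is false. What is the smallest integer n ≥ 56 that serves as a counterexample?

Check each integer n ≥ 56 in order until n, n + 1, n + 2, n + 3, n + 4 are all composite.
The first 6 eligible values, up to n = 61, all satisfy the conclusion.
n = 62: 62 = 2 × 31; 63 = 3 × 21; 64 = 2 × 32; 65 = 5 × 13; 66 = 2 × 33 — all composite.
Hence n = 62 is a counterexample.

n = 62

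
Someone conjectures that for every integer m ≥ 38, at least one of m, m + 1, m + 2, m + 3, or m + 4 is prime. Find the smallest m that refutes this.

m = 48

Check each integer m ≥ 38 in order until m, m + 1, m + 2, m + 3, m + 4 are all composite.
For m = 38, 39, 40, 41, 42, 43, 44, 45, 46, 47 the conclusion holds.
m = 48: 48 = 2 × 24; 49 = 7 × 7; 50 = 2 × 25; 51 = 3 × 17; 52 = 2 × 26 — all composite.
So m = 48 is the smallest counterexample.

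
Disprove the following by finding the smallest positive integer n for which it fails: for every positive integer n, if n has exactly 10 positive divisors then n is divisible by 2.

n = 405

Check each positive integer n in order until n has exactly 10 positive divisors but n is not divisible by 2.
For n = 48, 80, 112, 162, 176, 208, 272, 304, 368 the conclusion holds.
n = 405: τ(405) = 10; 405 mod 2 = 1.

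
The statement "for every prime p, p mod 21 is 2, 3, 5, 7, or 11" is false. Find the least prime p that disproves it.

A counterexample is any prime p such that the claim fails; we check each in order.
p = 2: 2 mod 21 = 2.
p = 3: 3 mod 21 = 3.
p = 5: 5 mod 21 = 5.
p = 7: 7 mod 21 = 7.
p = 11: 11 mod 21 = 11.
p = 13: 13 mod 21 = 13 — not in {2, 3, 5, 7, 11}.
Thus p = 13 disproves the claim, and no smaller p works.

p = 13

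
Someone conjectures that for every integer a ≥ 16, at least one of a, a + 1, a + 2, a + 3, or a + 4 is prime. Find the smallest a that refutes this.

a = 24

A counterexample is any integer a ≥ 16 such that a, a + 1, a + 2, a + 3, a + 4 are all composite; we check each in order.
The first 8 eligible values, up to a = 23, all satisfy the conclusion.
a = 24: 24 = 2 × 12; 25 = 5 × 5; 26 = 2 × 13; 27 = 3 × 9; 28 = 2 × 14 — all composite.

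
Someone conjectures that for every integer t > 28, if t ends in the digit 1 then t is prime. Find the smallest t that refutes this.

We need the least integer t > 28 for which t ends in the digit 1 but t is not prime.
t = 31: 31 ends in 1 and is prime.
t = 41: 41 ends in 1 and is prime.
t = 51: 51 ends in 1; 51 = 3 × 17, composite.
Hence t = 51 is a counterexample.

t = 51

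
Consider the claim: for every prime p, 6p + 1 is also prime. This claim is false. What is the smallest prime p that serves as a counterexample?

A counterexample is any prime p such that 6p + 1 is not prime; we check each in order.
The first 7 eligible values, up to p = 17, all satisfy the conclusion.
p = 19: 6p + 1 = 115 = 5 × 23, not prime.
Hence p = 19 is a counterexample.

p = 19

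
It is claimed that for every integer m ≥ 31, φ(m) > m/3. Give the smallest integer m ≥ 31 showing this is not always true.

m = 36

We need the least integer m ≥ 31 for which the claim fails.
The first 5 eligible values, up to m = 35, all satisfy the conclusion.
m = 36: φ(36) = 12 and 36/3 = 12, so φ(36) ≤ 36/3.
Hence m = 36 is a counterexample.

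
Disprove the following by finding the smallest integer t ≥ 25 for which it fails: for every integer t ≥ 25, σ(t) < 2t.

t = 28

We need the least integer t ≥ 25 for which the claim fails.
For t = 25, 26, 27 the conclusion holds.
t = 28: σ(28) = 56; 56 ≥ 56.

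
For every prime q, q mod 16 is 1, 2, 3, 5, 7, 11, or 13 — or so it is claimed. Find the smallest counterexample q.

q = 31

The first 10 eligible values, up to q = 29, all satisfy the conclusion.
q = 31: 31 mod 16 = 15 — not in {1, 2, 3, 5, 7, 11, 13}.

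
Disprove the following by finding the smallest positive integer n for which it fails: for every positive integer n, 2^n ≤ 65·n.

n = 10

A counterexample is any positive integer n such that 2^n > 65·n; we check each in order.
For n = 1, 2, 3, 4, 5, 6, 7, 8, 9 the conclusion holds.
n = 10: 2^n = 1024 and 65·n = 650, so 1024 > 650.
Hence n = 10 is a counterexample.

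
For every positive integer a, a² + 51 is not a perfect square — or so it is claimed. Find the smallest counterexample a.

We need the least positive integer a for which a² + 51 is a perfect square.
a = 1: 1² + 51 = 52, not a perfect square.
a = 2: 2² + 51 = 55, not a perfect square.
a = 3: 3² + 51 = 60, not a perfect square.
a = 4: 4² + 51 = 67, not a perfect square.
a = 5: 5² + 51 = 76, not a perfect square.
a = 6: 6² + 51 = 87, not a perfect square.
a = 7: 7² + 51 = 100 = 10², a perfect square.

a = 7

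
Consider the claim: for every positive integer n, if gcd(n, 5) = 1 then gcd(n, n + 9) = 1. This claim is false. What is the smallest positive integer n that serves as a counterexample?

n = 3

A counterexample is any positive integer n such that gcd(n, 5) = 1 but gcd(n, n + 9) > 1; we check each in order.
n = 1: gcd(1, 10) = 1.
n = 2: gcd(2, 11) = 1.
n = 3: gcd(3, 12) = 3.
So n = 3 is the smallest counterexample.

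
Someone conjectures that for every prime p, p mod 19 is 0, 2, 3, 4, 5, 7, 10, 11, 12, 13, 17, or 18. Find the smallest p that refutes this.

p = 47

We need the least prime p for which the claim fails.
The first 14 eligible values, up to p = 43, all satisfy the conclusion.
p = 47: 47 mod 19 = 9 — not in {0, 2, 3, 4, 5, 7, 10, 11, 12, 13, 17, 18}.
So p = 47 is the smallest counterexample.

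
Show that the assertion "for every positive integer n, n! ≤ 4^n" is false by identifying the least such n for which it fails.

A counterexample is any positive integer n such that n! > 4^n; we check each in order.
The first 8 eligible values, up to n = 8, all satisfy the conclusion.
n = 9: n! = 362880 and 4^n = 262144, so 362880 > 262144.

n = 9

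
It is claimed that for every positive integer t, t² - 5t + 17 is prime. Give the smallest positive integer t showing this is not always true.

A counterexample is any positive integer t such that t² - 5t + 17 is not prime; we check each in order.
The first 12 eligible values, up to t = 12, all satisfy the conclusion.
t = 13: t² - 5t + 17 = 121 = 11 × 11, composite.
So t = 13 is the smallest counterexample.

t = 13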